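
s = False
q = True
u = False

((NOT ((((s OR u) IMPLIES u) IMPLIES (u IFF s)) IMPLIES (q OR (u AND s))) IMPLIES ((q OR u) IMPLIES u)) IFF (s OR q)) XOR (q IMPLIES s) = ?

s OR u = False OR False = False
(s OR u) IMPLIES u = False IMPLIES False = True
u IFF s = False IFF False = True
((s OR u) IMPLIES u) IMPLIES (u IFF s) = True IMPLIES True = True
u AND s = False AND False = False
q OR (u AND s) = True OR False = True
(((s OR u) IMPLIES u) IMPLIES (u IFF s)) IMPLIES (q OR (u AND s)) = True IMPLIES True = True
NOT ((((s OR u) IMPLIES u) IMPLIES (u IFF s)) IMPLIES (q OR (u AND s))) = NOT True = False
q OR u = True OR False = True
(q OR u) IMPLIES u = True IMPLIES False = False
NOT ((((s OR u) IMPLIES u) IMPLIES (u IFF s)) IMPLIES (q OR (u AND s))) IMPLIES ((q OR u) IMPLIES u) = False IMPLIES False = True
s OR q = False OR True = True
(NOT ((((s OR u) IMPLIES u) IMPLIES (u IFF s)) IMPLIES (q OR (u AND s))) IMPLIES ((q OR u) IMPLIES u)) IFF (s OR q) = True IFF True = True
q IMPLIES s = True IMPLIES False = False
((NOT ((((s OR u) IMPLIES u) IMPLIES (u IFF s)) IMPLIES (q OR (u AND s))) IMPLIES ((q OR u) IMPLIES u)) IFF (s OR q)) XOR (q IMPLIES s) = True XOR False = True

True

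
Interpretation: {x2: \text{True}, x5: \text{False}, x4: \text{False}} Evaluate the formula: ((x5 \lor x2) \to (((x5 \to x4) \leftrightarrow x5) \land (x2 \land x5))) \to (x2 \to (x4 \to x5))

\text{True}

x5 \lor x2 = \text{False} \lor \text{True} = \text{True}
x5 \to x4 = \text{False} \to \text{False} = \text{True}
(x5 \to x4) \leftrightarrow x5 = \text{True} \leftrightarrow \text{False} = \text{False}
x2 \land x5 = \text{True} \land \text{False} = \text{False}
((x5 \to x4) \leftrightarrow x5) \land (x2 \land x5) = \text{False} \land \text{False} = \text{False}
(x5 \lor x2) \to (((x5 \to x4) \leftrightarrow x5) \land (x2 \land x5)) = \text{True} \to \text{False} = \text{False}
x4 \to x5 = \text{False} \to \text{False} = \text{True}
x2 \to (x4 \to x5) = \text{True} \to \text{True} = \text{True}
((x5 \lor x2) \to (((x5 \to x4) \leftrightarrow x5) \land (x2 \land x5))) \to (x2 \to (x4 \to x5)) = \text{False} \to \text{True} = \text{True}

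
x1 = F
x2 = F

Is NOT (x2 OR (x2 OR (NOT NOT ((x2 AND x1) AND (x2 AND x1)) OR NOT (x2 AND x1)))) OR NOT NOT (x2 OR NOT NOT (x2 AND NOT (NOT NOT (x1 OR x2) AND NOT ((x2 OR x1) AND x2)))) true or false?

F

x2 AND x1 = F AND F = F
x2 AND x1 = F AND F = F
(x2 AND x1) AND (x2 AND x1) = F AND F = F
NOT ((x2 AND x1) AND (x2 AND x1)) = NOT F = T
NOT NOT ((x2 AND x1) AND (x2 AND x1)) = NOT T = F
x2 AND x1 = F AND F = F
NOT (x2 AND x1) = NOT F = T
NOT NOT ((x2 AND x1) AND (x2 AND x1)) OR NOT (x2 AND x1) = F OR T = T
x2 OR (NOT NOT ((x2 AND x1) AND (x2 AND x1)) OR NOT (x2 AND x1)) = F OR T = T
x2 OR (x2 OR (NOT NOT ((x2 AND x1) AND (x2 AND x1)) OR NOT (x2 AND x1))) = F OR T = T
NOT (x2 OR (x2 OR (NOT NOT ((x2 AND x1) AND (x2 AND x1)) OR NOT (x2 AND x1)))) = NOT T = F
x1 OR x2 = F OR F = F
NOT (x1 OR x2) = NOT F = T
NOT NOT (x1 OR x2) = NOT T = F
x2 OR x1 = F OR F = F
(x2 OR x1) AND x2 = F AND F = F
NOT ((x2 OR x1) AND x2) = NOT F = T
NOT NOT (x1 OR x2) AND NOT ((x2 OR x1) AND x2) = F AND T = F
NOT (NOT NOT (x1 OR x2) AND NOT ((x2 OR x1) AND x2)) = NOT F = T
x2 AND NOT (NOT NOT (x1 OR x2) AND NOT ((x2 OR x1) AND x2)) = F AND T = F
NOT (x2 AND NOT (NOT NOT (x1 OR x2) AND NOT ((x2 OR x1) AND x2))) = NOT F = T
NOT NOT (x2 AND NOT (NOT NOT (x1 OR x2) AND NOT ((x2 OR x1) AND x2))) = NOT T = F
x2 OR NOT NOT (x2 AND NOT (NOT NOT (x1 OR x2) AND NOT ((x2 OR x1) AND x2))) = F OR F = F
NOT (x2 OR NOT NOT (x2 AND NOT (NOT NOT (x1 OR x2) AND NOT ((x2 OR x1) AND x2)))) = NOT F = T
NOT NOT (x2 OR NOT NOT (x2 AND NOT (NOT NOT (x1 OR x2) AND NOT ((x2 OR x1) AND x2)))) = NOT T = F
NOT (x2 OR (x2 OR (NOT NOT ((x2 AND x1) AND (x2 AND x1)) OR NOT (x2 AND x1)))) OR NOT NOT (x2 OR NOT NOT (x2 AND NOT (NOT NOT (x1 OR x2) AND NOT ((x2 OR x1) AND x2)))) = F OR F = F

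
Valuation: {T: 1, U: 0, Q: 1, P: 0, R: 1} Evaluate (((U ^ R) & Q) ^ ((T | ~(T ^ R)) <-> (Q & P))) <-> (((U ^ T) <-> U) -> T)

Substituting T=1, U=0, Q=1, P=0, R=1:
U ^ R = 0 ^ 1 = 1
(U ^ R) & Q = 1 & 1 = 1
T ^ R = 1 ^ 1 = 0
~(T ^ R) = ~0 = 1
T | ~(T ^ R) = 1 | 1 = 1
Q & P = 1 & 0 = 0
(T | ~(T ^ R)) <-> (Q & P) = 1 <-> 0 = 0
((U ^ R) & Q) ^ ((T | ~(T ^ R)) <-> (Q & P)) = 1 ^ 0 = 1
U ^ T = 0 ^ 1 = 1
(U ^ T) <-> U = 1 <-> 0 = 0
((U ^ T) <-> U) -> T = 0 -> 1 = 1
(((U ^ R) & Q) ^ ((T | ~(T ^ R)) <-> (Q & P))) <-> (((U ^ T) <-> U) -> T) = 1 <-> 1 = 1

1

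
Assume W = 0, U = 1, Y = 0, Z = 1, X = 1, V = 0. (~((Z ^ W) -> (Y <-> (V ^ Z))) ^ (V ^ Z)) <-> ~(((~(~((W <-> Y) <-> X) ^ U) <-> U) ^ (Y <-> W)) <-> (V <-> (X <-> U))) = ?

0

Z ^ W = 1 ^ 0 = 1
V ^ Z = 0 ^ 1 = 1
Y <-> (V ^ Z) = 0 <-> 1 = 0
(Z ^ W) -> (Y <-> (V ^ Z)) = 1 -> 0 = 0
~((Z ^ W) -> (Y <-> (V ^ Z))) = ~0 = 1
V ^ Z = 0 ^ 1 = 1
~((Z ^ W) -> (Y <-> (V ^ Z))) ^ (V ^ Z) = 1 ^ 1 = 0
W <-> Y = 0 <-> 0 = 1
(W <-> Y) <-> X = 1 <-> 1 = 1
~((W <-> Y) <-> X) = ~1 = 0
~((W <-> Y) <-> X) ^ U = 0 ^ 1 = 1
~(~((W <-> Y) <-> X) ^ U) = ~1 = 0
~(~((W <-> Y) <-> X) ^ U) <-> U = 0 <-> 1 = 0
Y <-> W = 0 <-> 0 = 1
(~(~((W <-> Y) <-> X) ^ U) <-> U) ^ (Y <-> W) = 0 ^ 1 = 1
X <-> U = 1 <-> 1 = 1
V <-> (X <-> U) = 0 <-> 1 = 0
((~(~((W <-> Y) <-> X) ^ U) <-> U) ^ (Y <-> W)) <-> (V <-> (X <-> U)) = 1 <-> 0 = 0
~(((~(~((W <-> Y) <-> X) ^ U) <-> U) ^ (Y <-> W)) <-> (V <-> (X <-> U))) = ~0 = 1
(~((Z ^ W) -> (Y <-> (V ^ Z))) ^ (V ^ Z)) <-> ~(((~(~((W <-> Y) <-> X) ^ U) <-> U) ^ (Y <-> W)) <-> (V <-> (X <-> U))) = 0 <-> 1 = 0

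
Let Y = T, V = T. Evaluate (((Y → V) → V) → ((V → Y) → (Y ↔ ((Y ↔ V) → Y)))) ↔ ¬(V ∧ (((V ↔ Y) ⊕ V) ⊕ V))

F

Y → V = T → T = T
(Y → V) → V = T → T = T
V → Y = T → T = T
Y ↔ V = T ↔ T = T
(Y ↔ V) → Y = T → T = T
Y ↔ ((Y ↔ V) → Y) = T ↔ T = T
(V → Y) → (Y ↔ ((Y ↔ V) → Y)) = T → T = T
((Y → V) → V) → ((V → Y) → (Y ↔ ((Y ↔ V) → Y))) = T → T = T
V ↔ Y = T ↔ T = T
(V ↔ Y) ⊕ V = T ⊕ T = F
((V ↔ Y) ⊕ V) ⊕ V = F ⊕ T = T
V ∧ (((V ↔ Y) ⊕ V) ⊕ V) = T ∧ T = T
¬(V ∧ (((V ↔ Y) ⊕ V) ⊕ V)) = ¬T = F
(((Y → V) → V) → ((V → Y) → (Y ↔ ((Y ↔ V) → Y)))) ↔ ¬(V ∧ (((V ↔ Y) ⊕ V) ⊕ V)) = T ↔ F = F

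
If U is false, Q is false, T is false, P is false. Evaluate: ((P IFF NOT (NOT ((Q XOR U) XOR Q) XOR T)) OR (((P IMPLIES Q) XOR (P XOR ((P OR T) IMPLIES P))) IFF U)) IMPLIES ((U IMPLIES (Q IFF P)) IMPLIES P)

Substituting U=False, Q=False, T=False, P=False:
Q XOR U = False XOR False = False
(Q XOR U) XOR Q = False XOR False = False
NOT ((Q XOR U) XOR Q) = NOT False = True
NOT ((Q XOR U) XOR Q) XOR T = True XOR False = True
NOT (NOT ((Q XOR U) XOR Q) XOR T) = NOT True = False
P IFF NOT (NOT ((Q XOR U) XOR Q) XOR T) = False IFF False = True
P IMPLIES Q = False IMPLIES False = True
P OR T = False OR False = False
(P OR T) IMPLIES P = False IMPLIES False = True
P XOR ((P OR T) IMPLIES P) = False XOR True = True
(P IMPLIES Q) XOR (P XOR ((P OR T) IMPLIES P)) = True XOR True = False
((P IMPLIES Q) XOR (P XOR ((P OR T) IMPLIES P))) IFF U = False IFF False = True
(P IFF NOT (NOT ((Q XOR U) XOR Q) XOR T)) OR (((P IMPLIES Q) XOR (P XOR ((P OR T) IMPLIES P))) IFF U) = True OR True = True
Q IFF P = False IFF False = True
U IMPLIES (Q IFF P) = False IMPLIES True = True
(U IMPLIES (Q IFF P)) IMPLIES P = True IMPLIES False = False
((P IFF NOT (NOT ((Q XOR U) XOR Q) XOR T)) OR (((P IMPLIES Q) XOR (P XOR ((P OR T) IMPLIES P))) IFF U)) IMPLIES ((U IMPLIES (Q IFF P)) IMPLIES P) = True IMPLIES False = False

False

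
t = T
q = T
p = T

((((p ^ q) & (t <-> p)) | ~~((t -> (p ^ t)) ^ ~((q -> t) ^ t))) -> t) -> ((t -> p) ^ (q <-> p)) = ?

F

p ^ q = T ^ T = F
t <-> p = T <-> T = T
(p ^ q) & (t <-> p) = F & T = F
p ^ t = T ^ T = F
t -> (p ^ t) = T -> F = F
q -> t = T -> T = T
(q -> t) ^ t = T ^ T = F
~((q -> t) ^ t) = ~F = T
(t -> (p ^ t)) ^ ~((q -> t) ^ t) = F ^ T = T
~((t -> (p ^ t)) ^ ~((q -> t) ^ t)) = ~T = F
~~((t -> (p ^ t)) ^ ~((q -> t) ^ t)) = ~F = T
((p ^ q) & (t <-> p)) | ~~((t -> (p ^ t)) ^ ~((q -> t) ^ t)) = F | T = T
(((p ^ q) & (t <-> p)) | ~~((t -> (p ^ t)) ^ ~((q -> t) ^ t))) -> t = T -> T = T
t -> p = T -> T = T
q <-> p = T <-> T = T
(t -> p) ^ (q <-> p) = T ^ T = F
((((p ^ q) & (t <-> p)) | ~~((t -> (p ^ t)) ^ ~((q -> t) ^ t))) -> t) -> ((t -> p) ^ (q <-> p)) = T -> F = F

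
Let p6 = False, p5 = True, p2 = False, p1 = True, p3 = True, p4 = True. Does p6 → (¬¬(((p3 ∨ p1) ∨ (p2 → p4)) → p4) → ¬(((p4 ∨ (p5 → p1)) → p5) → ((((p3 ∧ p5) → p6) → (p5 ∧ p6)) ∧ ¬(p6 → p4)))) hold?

True

p3 ∨ p1 = True ∨ True = True
p2 → p4 = False → True = True
(p3 ∨ p1) ∨ (p2 → p4) = True ∨ True = True
((p3 ∨ p1) ∨ (p2 → p4)) → p4 = True → True = True
¬(((p3 ∨ p1) ∨ (p2 → p4)) → p4) = ¬True = False
¬¬(((p3 ∨ p1) ∨ (p2 → p4)) → p4) = ¬False = True
p5 → p1 = True → True = True
p4 ∨ (p5 → p1) = True ∨ True = True
(p4 ∨ (p5 → p1)) → p5 = True → True = True
p3 ∧ p5 = True ∧ True = True
(p3 ∧ p5) → p6 = True → False = False
p5 ∧ p6 = True ∧ False = False
((p3 ∧ p5) → p6) → (p5 ∧ p6) = False → False = True
p6 → p4 = False → True = True
¬(p6 → p4) = ¬True = False
(((p3 ∧ p5) → p6) → (p5 ∧ p6)) ∧ ¬(p6 → p4) = True ∧ False = False
((p4 ∨ (p5 → p1)) → p5) → ((((p3 ∧ p5) → p6) → (p5 ∧ p6)) ∧ ¬(p6 → p4)) = True → False = False
¬(((p4 ∨ (p5 → p1)) → p5) → ((((p3 ∧ p5) → p6) → (p5 ∧ p6)) ∧ ¬(p6 → p4))) = ¬False = True
¬¬(((p3 ∨ p1) ∨ (p2 → p4)) → p4) → ¬(((p4 ∨ (p5 → p1)) → p5) → ((((p3 ∧ p5) → p6) → (p5 ∧ p6)) ∧ ¬(p6 → p4))) = True → True = True
p6 → (¬¬(((p3 ∨ p1) ∨ (p2 → p4)) → p4) → ¬(((p4 ∨ (p5 → p1)) → p5) → ((((p3 ∧ p5) → p6) → (p5 ∧ p6)) ∧ ¬(p6 → p4)))) = False → True = True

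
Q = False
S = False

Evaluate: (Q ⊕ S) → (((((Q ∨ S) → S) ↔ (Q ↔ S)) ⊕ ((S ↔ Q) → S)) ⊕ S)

Substituting Q=False, S=False:
Q ⊕ S = False ⊕ False = False
Q ∨ S = False ∨ False = False
(Q ∨ S) → S = False → False = True
Q ↔ S = False ↔ False = True
((Q ∨ S) → S) ↔ (Q ↔ S) = True ↔ True = True
S ↔ Q = False ↔ False = True
(S ↔ Q) → S = True → False = False
(((Q ∨ S) → S) ↔ (Q ↔ S)) ⊕ ((S ↔ Q) → S) = True ⊕ False = True
((((Q ∨ S) → S) ↔ (Q ↔ S)) ⊕ ((S ↔ Q) → S)) ⊕ S = True ⊕ False = True
(Q ⊕ S) → (((((Q ∨ S) → S) ↔ (Q ↔ S)) ⊕ ((S ↔ Q) → S)) ⊕ S) = False → True = True

True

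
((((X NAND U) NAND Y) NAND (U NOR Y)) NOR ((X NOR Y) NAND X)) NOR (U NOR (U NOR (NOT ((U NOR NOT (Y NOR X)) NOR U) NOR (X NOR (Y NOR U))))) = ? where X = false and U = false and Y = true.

true

X NAND U = false NAND false = true
(X NAND U) NAND Y = true NAND true = false
U NOR Y = false NOR true = false
((X NAND U) NAND Y) NAND (U NOR Y) = false NAND false = true
X NOR Y = false NOR true = false
(X NOR Y) NAND X = false NAND false = true
(((X NAND U) NAND Y) NAND (U NOR Y)) NOR ((X NOR Y) NAND X) = true NOR true = false
Y NOR X = true NOR false = false
NOT (Y NOR X) = NOT false = true
U NOR NOT (Y NOR X) = false NOR true = false
(U NOR NOT (Y NOR X)) NOR U = false NOR false = true
NOT ((U NOR NOT (Y NOR X)) NOR U) = NOT true = false
Y NOR U = true NOR false = false
X NOR (Y NOR U) = false NOR false = true
NOT ((U NOR NOT (Y NOR X)) NOR U) NOR (X NOR (Y NOR U)) = false NOR true = false
U NOR (NOT ((U NOR NOT (Y NOR X)) NOR U) NOR (X NOR (Y NOR U))) = false NOR false = true
U NOR (U NOR (NOT ((U NOR NOT (Y NOR X)) NOR U) NOR (X NOR (Y NOR U)))) = false NOR true = false
((((X NAND U) NAND Y) NAND (U NOR Y)) NOR ((X NOR Y) NAND X)) NOR (U NOR (U NOR (NOT ((U NOR NOT (Y NOR X)) NOR U) NOR (X NOR (Y NOR U))))) = false NOR false = true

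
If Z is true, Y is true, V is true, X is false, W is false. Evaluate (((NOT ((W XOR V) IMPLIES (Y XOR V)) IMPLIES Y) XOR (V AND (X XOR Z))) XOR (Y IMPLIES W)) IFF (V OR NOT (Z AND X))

F

W XOR V = F XOR T = T
Y XOR V = T XOR T = F
(W XOR V) IMPLIES (Y XOR V) = T IMPLIES F = F
NOT ((W XOR V) IMPLIES (Y XOR V)) = NOT F = T
NOT ((W XOR V) IMPLIES (Y XOR V)) IMPLIES Y = T IMPLIES T = T
X XOR Z = F XOR T = T
V AND (X XOR Z) = T AND T = T
(NOT ((W XOR V) IMPLIES (Y XOR V)) IMPLIES Y) XOR (V AND (X XOR Z)) = T XOR T = F
Y IMPLIES W = T IMPLIES F = F
((NOT ((W XOR V) IMPLIES (Y XOR V)) IMPLIES Y) XOR (V AND (X XOR Z))) XOR (Y IMPLIES W) = F XOR F = F
Z AND X = T AND F = F
NOT (Z AND X) = NOT F = T
V OR NOT (Z AND X) = T OR T = T
(((NOT ((W XOR V) IMPLIES (Y XOR V)) IMPLIES Y) XOR (V AND (X XOR Z))) XOR (Y IMPLIES W)) IFF (V OR NOT (Z AND X)) = F IFF T = F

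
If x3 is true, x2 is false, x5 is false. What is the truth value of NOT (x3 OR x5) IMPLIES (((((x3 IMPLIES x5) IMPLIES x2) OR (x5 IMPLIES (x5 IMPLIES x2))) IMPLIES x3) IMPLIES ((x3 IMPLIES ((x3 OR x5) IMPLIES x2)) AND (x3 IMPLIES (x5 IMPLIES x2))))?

True

Substituting x3=True, x2=False, x5=False:
x3 OR x5 = True OR False = True
NOT (x3 OR x5) = NOT True = False
x3 IMPLIES x5 = True IMPLIES False = False
(x3 IMPLIES x5) IMPLIES x2 = False IMPLIES False = True
x5 IMPLIES x2 = False IMPLIES False = True
x5 IMPLIES (x5 IMPLIES x2) = False IMPLIES True = True
((x3 IMPLIES x5) IMPLIES x2) OR (x5 IMPLIES (x5 IMPLIES x2)) = True OR True = True
(((x3 IMPLIES x5) IMPLIES x2) OR (x5 IMPLIES (x5 IMPLIES x2))) IMPLIES x3 = True IMPLIES True = True
x3 OR x5 = True OR False = True
(x3 OR x5) IMPLIES x2 = True IMPLIES False = False
x3 IMPLIES ((x3 OR x5) IMPLIES x2) = True IMPLIES False = False
x5 IMPLIES x2 = False IMPLIES False = True
x3 IMPLIES (x5 IMPLIES x2) = True IMPLIES True = True
(x3 IMPLIES ((x3 OR x5) IMPLIES x2)) AND (x3 IMPLIES (x5 IMPLIES x2)) = False AND True = False
((((x3 IMPLIES x5) IMPLIES x2) OR (x5 IMPLIES (x5 IMPLIES x2))) IMPLIES x3) IMPLIES ((x3 IMPLIES ((x3 OR x5) IMPLIES x2)) AND (x3 IMPLIES (x5 IMPLIES x2))) = True IMPLIES False = False
NOT (x3 OR x5) IMPLIES (((((x3 IMPLIES x5) IMPLIES x2) OR (x5 IMPLIES (x5 IMPLIES x2))) IMPLIES x3) IMPLIES ((x3 IMPLIES ((x3 OR x5) IMPLIES x2)) AND (x3 IMPLIES (x5 IMPLIES x2)))) = False IMPLIES False = True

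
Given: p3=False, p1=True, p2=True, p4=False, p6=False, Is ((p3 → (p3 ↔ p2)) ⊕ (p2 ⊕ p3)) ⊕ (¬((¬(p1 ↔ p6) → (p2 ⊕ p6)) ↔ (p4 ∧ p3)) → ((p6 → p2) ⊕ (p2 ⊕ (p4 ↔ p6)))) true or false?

p3 ↔ p2 = False ↔ True = False
p3 → (p3 ↔ p2) = False → False = True
p2 ⊕ p3 = True ⊕ False = True
(p3 → (p3 ↔ p2)) ⊕ (p2 ⊕ p3) = True ⊕ True = False
p1 ↔ p6 = True ↔ False = False
¬(p1 ↔ p6) = ¬False = True
p2 ⊕ p6 = True ⊕ False = True
¬(p1 ↔ p6) → (p2 ⊕ p6) = True → True = True
p4 ∧ p3 = False ∧ False = False
(¬(p1 ↔ p6) → (p2 ⊕ p6)) ↔ (p4 ∧ p3) = True ↔ False = False
¬((¬(p1 ↔ p6) → (p2 ⊕ p6)) ↔ (p4 ∧ p3)) = ¬False = True
p6 → p2 = False → True = True
p4 ↔ p6 = False ↔ False = True
p2 ⊕ (p4 ↔ p6) = True ⊕ True = False
(p6 → p2) ⊕ (p2 ⊕ (p4 ↔ p6)) = True ⊕ False = True
¬((¬(p1 ↔ p6) → (p2 ⊕ p6)) ↔ (p4 ∧ p3)) → ((p6 → p2) ⊕ (p2 ⊕ (p4 ↔ p6))) = True → True = True
((p3 → (p3 ↔ p2)) ⊕ (p2 ⊕ p3)) ⊕ (¬((¬(p1 ↔ p6) → (p2 ⊕ p6)) ↔ (p4 ∧ p3)) → ((p6 → p2) ⊕ (p2 ⊕ (p4 ↔ p6)))) = False ⊕ True = True

True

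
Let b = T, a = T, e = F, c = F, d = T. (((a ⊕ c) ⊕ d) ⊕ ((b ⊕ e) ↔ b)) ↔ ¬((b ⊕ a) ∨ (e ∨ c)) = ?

Substituting b=T, a=T, e=F, c=F, d=T:
a ⊕ c = T ⊕ F = T
(a ⊕ c) ⊕ d = T ⊕ T = F
b ⊕ e = T ⊕ F = T
(b ⊕ e) ↔ b = T ↔ T = T
((a ⊕ c) ⊕ d) ⊕ ((b ⊕ e) ↔ b) = F ⊕ T = T
b ⊕ a = T ⊕ T = F
e ∨ c = F ∨ F = F
(b ⊕ a) ∨ (e ∨ c) = F ∨ F = F
¬((b ⊕ a) ∨ (e ∨ c)) = ¬F = T
(((a ⊕ c) ⊕ d) ⊕ ((b ⊕ e) ↔ b)) ↔ ¬((b ⊕ a) ∨ (e ∨ c)) = T ↔ T = T

T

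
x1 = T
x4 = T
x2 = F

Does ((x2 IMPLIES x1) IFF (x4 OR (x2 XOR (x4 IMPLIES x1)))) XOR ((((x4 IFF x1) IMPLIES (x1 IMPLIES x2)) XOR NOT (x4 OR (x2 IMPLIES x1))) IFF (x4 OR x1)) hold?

T

x2 IMPLIES x1 = F IMPLIES T = T
x4 IMPLIES x1 = T IMPLIES T = T
x2 XOR (x4 IMPLIES x1) = F XOR T = T
x4 OR (x2 XOR (x4 IMPLIES x1)) = T OR T = T
(x2 IMPLIES x1) IFF (x4 OR (x2 XOR (x4 IMPLIES x1))) = T IFF T = T
x4 IFF x1 = T IFF T = T
x1 IMPLIES x2 = T IMPLIES F = F
(x4 IFF x1) IMPLIES (x1 IMPLIES x2) = T IMPLIES F = F
x2 IMPLIES x1 = F IMPLIES T = T
x4 OR (x2 IMPLIES x1) = T OR T = T
NOT (x4 OR (x2 IMPLIES x1)) = NOT T = F
((x4 IFF x1) IMPLIES (x1 IMPLIES x2)) XOR NOT (x4 OR (x2 IMPLIES x1)) = F XOR F = F
x4 OR x1 = T OR T = T
(((x4 IFF x1) IMPLIES (x1 IMPLIES x2)) XOR NOT (x4 OR (x2 IMPLIES x1))) IFF (x4 OR x1) = F IFF T = F
((x2 IMPLIES x1) IFF (x4 OR (x2 XOR (x4 IMPLIES x1)))) XOR ((((x4 IFF x1) IMPLIES (x1 IMPLIES x2)) XOR NOT (x4 OR (x2 IMPLIES x1))) IFF (x4 OR x1)) = T XOR F = T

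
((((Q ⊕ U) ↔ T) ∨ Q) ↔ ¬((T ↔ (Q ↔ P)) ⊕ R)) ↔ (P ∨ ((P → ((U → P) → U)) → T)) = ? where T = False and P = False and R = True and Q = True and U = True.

False

Q ⊕ U = True ⊕ True = False
(Q ⊕ U) ↔ T = False ↔ False = True
((Q ⊕ U) ↔ T) ∨ Q = True ∨ True = True
Q ↔ P = True ↔ False = False
T ↔ (Q ↔ P) = False ↔ False = True
(T ↔ (Q ↔ P)) ⊕ R = True ⊕ True = False
¬((T ↔ (Q ↔ P)) ⊕ R) = ¬False = True
(((Q ⊕ U) ↔ T) ∨ Q) ↔ ¬((T ↔ (Q ↔ P)) ⊕ R) = True ↔ True = True
U → P = True → False = False
(U → P) → U = False → True = True
P → ((U → P) → U) = False → True = True
(P → ((U → P) → U)) → T = True → False = False
P ∨ ((P → ((U → P) → U)) → T) = False ∨ False = False
((((Q ⊕ U) ↔ T) ∨ Q) ↔ ¬((T ↔ (Q ↔ P)) ⊕ R)) ↔ (P ∨ ((P → ((U → P) → U)) → T)) = True ↔ False = False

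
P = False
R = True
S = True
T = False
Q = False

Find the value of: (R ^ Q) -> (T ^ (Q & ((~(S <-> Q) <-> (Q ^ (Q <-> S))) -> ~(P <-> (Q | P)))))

False

R ^ Q = True ^ False = True
S <-> Q = True <-> False = False
~(S <-> Q) = ~False = True
Q <-> S = False <-> True = False
Q ^ (Q <-> S) = False ^ False = False
~(S <-> Q) <-> (Q ^ (Q <-> S)) = True <-> False = False
Q | P = False | False = False
P <-> (Q | P) = False <-> False = True
~(P <-> (Q | P)) = ~True = False
(~(S <-> Q) <-> (Q ^ (Q <-> S))) -> ~(P <-> (Q | P)) = False -> False = True
Q & ((~(S <-> Q) <-> (Q ^ (Q <-> S))) -> ~(P <-> (Q | P))) = False & True = False
T ^ (Q & ((~(S <-> Q) <-> (Q ^ (Q <-> S))) -> ~(P <-> (Q | P)))) = False ^ False = False
(R ^ Q) -> (T ^ (Q & ((~(S <-> Q) <-> (Q ^ (Q <-> S))) -> ~(P <-> (Q | P))))) = True -> False = False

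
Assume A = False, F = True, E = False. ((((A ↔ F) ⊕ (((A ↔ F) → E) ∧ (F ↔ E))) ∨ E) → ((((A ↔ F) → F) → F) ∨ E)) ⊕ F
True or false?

Substituting A=False, F=True, E=False:
A ↔ F = False ↔ True = False
A ↔ F = False ↔ True = False
(A ↔ F) → E = False → False = True
F ↔ E = True ↔ False = False
((A ↔ F) → E) ∧ (F ↔ E) = True ∧ False = False
(A ↔ F) ⊕ (((A ↔ F) → E) ∧ (F ↔ E)) = False ⊕ False = False
((A ↔ F) ⊕ (((A ↔ F) → E) ∧ (F ↔ E))) ∨ E = False ∨ False = False
A ↔ F = False ↔ True = False
(A ↔ F) → F = False → True = True
((A ↔ F) → F) → F = True → True = True
(((A ↔ F) → F) → F) ∨ E = True ∨ False = True
(((A ↔ F) ⊕ (((A ↔ F) → E) ∧ (F ↔ E))) ∨ E) → ((((A ↔ F) → F) → F) ∨ E) = False → True = True
((((A ↔ F) ⊕ (((A ↔ F) → E) ∧ (F ↔ E))) ∨ E) → ((((A ↔ F) → F) → F) ∨ E)) ⊕ F = True ⊕ True = False

False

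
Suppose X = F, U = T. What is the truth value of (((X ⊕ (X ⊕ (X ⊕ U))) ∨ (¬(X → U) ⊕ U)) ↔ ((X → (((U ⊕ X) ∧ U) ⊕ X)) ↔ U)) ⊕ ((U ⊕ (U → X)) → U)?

F

X ⊕ U = F ⊕ T = T
X ⊕ (X ⊕ U) = F ⊕ T = T
X ⊕ (X ⊕ (X ⊕ U)) = F ⊕ T = T
X → U = F → T = T
¬(X → U) = ¬T = F
¬(X → U) ⊕ U = F ⊕ T = T
(X ⊕ (X ⊕ (X ⊕ U))) ∨ (¬(X → U) ⊕ U) = T ∨ T = T
U ⊕ X = T ⊕ F = T
(U ⊕ X) ∧ U = T ∧ T = T
((U ⊕ X) ∧ U) ⊕ X = T ⊕ F = T
X → (((U ⊕ X) ∧ U) ⊕ X) = F → T = T
(X → (((U ⊕ X) ∧ U) ⊕ X)) ↔ U = T ↔ T = T
((X ⊕ (X ⊕ (X ⊕ U))) ∨ (¬(X → U) ⊕ U)) ↔ ((X → (((U ⊕ X) ∧ U) ⊕ X)) ↔ U) = T ↔ T = T
U → X = T → F = F
U ⊕ (U → X) = T ⊕ F = T
(U ⊕ (U → X)) → U = T → T = T
(((X ⊕ (X ⊕ (X ⊕ U))) ∨ (¬(X → U) ⊕ U)) ↔ ((X → (((U ⊕ X) ∧ U) ⊕ X)) ↔ U)) ⊕ ((U ⊕ (U → X)) → U) = T ⊕ T = F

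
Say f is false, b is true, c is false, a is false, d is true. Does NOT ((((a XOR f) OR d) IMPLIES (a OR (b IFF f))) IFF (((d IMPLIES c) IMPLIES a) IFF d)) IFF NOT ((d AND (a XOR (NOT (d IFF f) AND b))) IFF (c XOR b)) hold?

Substituting f=F, b=T, c=F, a=F, d=T:
a XOR f = F XOR F = F
(a XOR f) OR d = F OR T = T
b IFF f = T IFF F = F
a OR (b IFF f) = F OR F = F
((a XOR f) OR d) IMPLIES (a OR (b IFF f)) = T IMPLIES F = F
d IMPLIES c = T IMPLIES F = F
(d IMPLIES c) IMPLIES a = F IMPLIES F = T
((d IMPLIES c) IMPLIES a) IFF d = T IFF T = T
(((a XOR f) OR d) IMPLIES (a OR (b IFF f))) IFF (((d IMPLIES c) IMPLIES a) IFF d) = F IFF T = F
NOT ((((a XOR f) OR d) IMPLIES (a OR (b IFF f))) IFF (((d IMPLIES c) IMPLIES a) IFF d)) = NOT F = T
d IFF f = T IFF F = F
NOT (d IFF f) = NOT F = T
NOT (d IFF f) AND b = T AND T = T
a XOR (NOT (d IFF f) AND b) = F XOR T = T
d AND (a XOR (NOT (d IFF f) AND b)) = T AND T = T
c XOR b = F XOR T = T
(d AND (a XOR (NOT (d IFF f) AND b))) IFF (c XOR b) = T IFF T = T
NOT ((d AND (a XOR (NOT (d IFF f) AND b))) IFF (c XOR b)) = NOT T = F
NOT ((((a XOR f) OR d) IMPLIES (a OR (b IFF f))) IFF (((d IMPLIES c) IMPLIES a) IFF d)) IFF NOT ((d AND (a XOR (NOT (d IFF f) AND b))) IFF (c XOR b)) = T IFF F = F

F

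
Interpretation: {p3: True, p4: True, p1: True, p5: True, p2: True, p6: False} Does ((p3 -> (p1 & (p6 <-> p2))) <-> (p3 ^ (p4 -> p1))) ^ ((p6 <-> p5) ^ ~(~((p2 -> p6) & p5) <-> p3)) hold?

Substituting p3=True, p4=True, p1=True, p5=True, p2=True, p6=False:
p6 <-> p2 = False <-> True = False
p1 & (p6 <-> p2) = True & False = False
p3 -> (p1 & (p6 <-> p2)) = True -> False = False
p4 -> p1 = True -> True = True
p3 ^ (p4 -> p1) = True ^ True = False
(p3 -> (p1 & (p6 <-> p2))) <-> (p3 ^ (p4 -> p1)) = False <-> False = True
p6 <-> p5 = False <-> True = False
p2 -> p6 = True -> False = False
(p2 -> p6) & p5 = False & True = False
~((p2 -> p6) & p5) = ~False = True
~((p2 -> p6) & p5) <-> p3 = True <-> True = True
~(~((p2 -> p6) & p5) <-> p3) = ~True = False
(p6 <-> p5) ^ ~(~((p2 -> p6) & p5) <-> p3) = False ^ False = False
((p3 -> (p1 & (p6 <-> p2))) <-> (p3 ^ (p4 -> p1))) ^ ((p6 <-> p5) ^ ~(~((p2 -> p6) & p5) <-> p3)) = True ^ False = True

True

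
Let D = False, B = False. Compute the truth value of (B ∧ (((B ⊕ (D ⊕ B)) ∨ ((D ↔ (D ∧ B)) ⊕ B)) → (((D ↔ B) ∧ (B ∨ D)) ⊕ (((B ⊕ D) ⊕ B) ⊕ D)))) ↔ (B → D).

D ⊕ B = False ⊕ False = False
B ⊕ (D ⊕ B) = False ⊕ False = False
D ∧ B = False ∧ False = False
D ↔ (D ∧ B) = False ↔ False = True
(D ↔ (D ∧ B)) ⊕ B = True ⊕ False = True
(B ⊕ (D ⊕ B)) ∨ ((D ↔ (D ∧ B)) ⊕ B) = False ∨ True = True
D ↔ B = False ↔ False = True
B ∨ D = False ∨ False = False
(D ↔ B) ∧ (B ∨ D) = True ∧ False = False
B ⊕ D = False ⊕ False = False
(B ⊕ D) ⊕ B = False ⊕ False = False
((B ⊕ D) ⊕ B) ⊕ D = False ⊕ False = False
((D ↔ B) ∧ (B ∨ D)) ⊕ (((B ⊕ D) ⊕ B) ⊕ D) = False ⊕ False = False
((B ⊕ (D ⊕ B)) ∨ ((D ↔ (D ∧ B)) ⊕ B)) → (((D ↔ B) ∧ (B ∨ D)) ⊕ (((B ⊕ D) ⊕ B) ⊕ D)) = True → False = False
B ∧ (((B ⊕ (D ⊕ B)) ∨ ((D ↔ (D ∧ B)) ⊕ B)) → (((D ↔ B) ∧ (B ∨ D)) ⊕ (((B ⊕ D) ⊕ B) ⊕ D))) = False ∧ False = False
B → D = False → False = True
(B ∧ (((B ⊕ (D ⊕ B)) ∨ ((D ↔ (D ∧ B)) ⊕ B)) → (((D ↔ B) ∧ (B ∨ D)) ⊕ (((B ⊕ D) ⊕ B) ⊕ D)))) ↔ (B → D) = False ↔ True = False

False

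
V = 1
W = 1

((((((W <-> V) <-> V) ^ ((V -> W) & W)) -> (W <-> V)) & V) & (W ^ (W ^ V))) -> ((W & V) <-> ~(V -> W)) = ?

0

W <-> V = 1 <-> 1 = 1
(W <-> V) <-> V = 1 <-> 1 = 1
V -> W = 1 -> 1 = 1
(V -> W) & W = 1 & 1 = 1
((W <-> V) <-> V) ^ ((V -> W) & W) = 1 ^ 1 = 0
W <-> V = 1 <-> 1 = 1
(((W <-> V) <-> V) ^ ((V -> W) & W)) -> (W <-> V) = 0 -> 1 = 1
((((W <-> V) <-> V) ^ ((V -> W) & W)) -> (W <-> V)) & V = 1 & 1 = 1
W ^ V = 1 ^ 1 = 0
W ^ (W ^ V) = 1 ^ 0 = 1
(((((W <-> V) <-> V) ^ ((V -> W) & W)) -> (W <-> V)) & V) & (W ^ (W ^ V)) = 1 & 1 = 1
W & V = 1 & 1 = 1
V -> W = 1 -> 1 = 1
~(V -> W) = ~1 = 0
(W & V) <-> ~(V -> W) = 1 <-> 0 = 0
((((((W <-> V) <-> V) ^ ((V -> W) & W)) -> (W <-> V)) & V) & (W ^ (W ^ V))) -> ((W & V) <-> ~(V -> W)) = 1 -> 0 = 0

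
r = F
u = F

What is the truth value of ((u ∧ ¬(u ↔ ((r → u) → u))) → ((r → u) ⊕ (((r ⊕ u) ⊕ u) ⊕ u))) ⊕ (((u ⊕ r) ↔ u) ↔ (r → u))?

Substituting r=F, u=F:
r → u = F → F = T
(r → u) → u = T → F = F
u ↔ ((r → u) → u) = F ↔ F = T
¬(u ↔ ((r → u) → u)) = ¬T = F
u ∧ ¬(u ↔ ((r → u) → u)) = F ∧ F = F
r → u = F → F = T
r ⊕ u = F ⊕ F = F
(r ⊕ u) ⊕ u = F ⊕ F = F
((r ⊕ u) ⊕ u) ⊕ u = F ⊕ F = F
(r → u) ⊕ (((r ⊕ u) ⊕ u) ⊕ u) = T ⊕ F = T
(u ∧ ¬(u ↔ ((r → u) → u))) → ((r → u) ⊕ (((r ⊕ u) ⊕ u) ⊕ u)) = F → T = T
u ⊕ r = F ⊕ F = F
(u ⊕ r) ↔ u = F ↔ F = T
r → u = F → F = T
((u ⊕ r) ↔ u) ↔ (r → u) = T ↔ T = T
((u ∧ ¬(u ↔ ((r → u) → u))) → ((r → u) ⊕ (((r ⊕ u) ⊕ u) ⊕ u))) ⊕ (((u ⊕ r) ↔ u) ↔ (r → u)) = T ⊕ T = F

F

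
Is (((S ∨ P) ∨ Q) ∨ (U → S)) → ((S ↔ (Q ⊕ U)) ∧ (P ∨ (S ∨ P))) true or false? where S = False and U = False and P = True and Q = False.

True

S ∨ P = False ∨ True = True
(S ∨ P) ∨ Q = True ∨ False = True
U → S = False → False = True
((S ∨ P) ∨ Q) ∨ (U → S) = True ∨ True = True
Q ⊕ U = False ⊕ False = False
S ↔ (Q ⊕ U) = False ↔ False = True
S ∨ P = False ∨ True = True
P ∨ (S ∨ P) = True ∨ True = True
(S ↔ (Q ⊕ U)) ∧ (P ∨ (S ∨ P)) = True ∧ True = True
(((S ∨ P) ∨ Q) ∨ (U → S)) → ((S ↔ (Q ⊕ U)) ∧ (P ∨ (S ∨ P))) = True → True = True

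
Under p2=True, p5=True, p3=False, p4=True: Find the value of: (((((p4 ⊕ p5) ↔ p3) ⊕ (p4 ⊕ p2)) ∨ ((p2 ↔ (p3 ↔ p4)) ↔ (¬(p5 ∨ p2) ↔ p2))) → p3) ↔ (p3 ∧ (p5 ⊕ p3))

True

Substituting p2=True, p5=True, p3=False, p4=True:
p4 ⊕ p5 = True ⊕ True = False
(p4 ⊕ p5) ↔ p3 = False ↔ False = True
p4 ⊕ p2 = True ⊕ True = False
((p4 ⊕ p5) ↔ p3) ⊕ (p4 ⊕ p2) = True ⊕ False = True
p3 ↔ p4 = False ↔ True = False
p2 ↔ (p3 ↔ p4) = True ↔ False = False
p5 ∨ p2 = True ∨ True = True
¬(p5 ∨ p2) = ¬True = False
¬(p5 ∨ p2) ↔ p2 = False ↔ True = False
(p2 ↔ (p3 ↔ p4)) ↔ (¬(p5 ∨ p2) ↔ p2) = False ↔ False = True
(((p4 ⊕ p5) ↔ p3) ⊕ (p4 ⊕ p2)) ∨ ((p2 ↔ (p3 ↔ p4)) ↔ (¬(p5 ∨ p2) ↔ p2)) = True ∨ True = True
((((p4 ⊕ p5) ↔ p3) ⊕ (p4 ⊕ p2)) ∨ ((p2 ↔ (p3 ↔ p4)) ↔ (¬(p5 ∨ p2) ↔ p2))) → p3 = True → False = False
p5 ⊕ p3 = True ⊕ False = True
p3 ∧ (p5 ⊕ p3) = False ∧ True = False
(((((p4 ⊕ p5) ↔ p3) ⊕ (p4 ⊕ p2)) ∨ ((p2 ↔ (p3 ↔ p4)) ↔ (¬(p5 ∨ p2) ↔ p2))) → p3) ↔ (p3 ∧ (p5 ⊕ p3)) = False ↔ False = True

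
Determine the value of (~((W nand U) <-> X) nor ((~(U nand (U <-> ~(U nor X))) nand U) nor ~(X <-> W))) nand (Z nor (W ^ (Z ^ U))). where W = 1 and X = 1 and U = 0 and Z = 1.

W nand U = 1 nand 0 = 1
(W nand U) <-> X = 1 <-> 1 = 1
~((W nand U) <-> X) = ~1 = 0
U nor X = 0 nor 1 = 0
~(U nor X) = ~0 = 1
U <-> ~(U nor X) = 0 <-> 1 = 0
U nand (U <-> ~(U nor X)) = 0 nand 0 = 1
~(U nand (U <-> ~(U nor X))) = ~1 = 0
~(U nand (U <-> ~(U nor X))) nand U = 0 nand 0 = 1
X <-> W = 1 <-> 1 = 1
~(X <-> W) = ~1 = 0
(~(U nand (U <-> ~(U nor X))) nand U) nor ~(X <-> W) = 1 nor 0 = 0
~((W nand U) <-> X) nor ((~(U nand (U <-> ~(U nor X))) nand U) nor ~(X <-> W)) = 0 nor 0 = 1
Z ^ U = 1 ^ 0 = 1
W ^ (Z ^ U) = 1 ^ 1 = 0
Z nor (W ^ (Z ^ U)) = 1 nor 0 = 0
(~((W nand U) <-> X) nor ((~(U nand (U <-> ~(U nor X))) nand U) nor ~(X <-> W))) nand (Z nor (W ^ (Z ^ U))) = 1 nand 0 = 1

1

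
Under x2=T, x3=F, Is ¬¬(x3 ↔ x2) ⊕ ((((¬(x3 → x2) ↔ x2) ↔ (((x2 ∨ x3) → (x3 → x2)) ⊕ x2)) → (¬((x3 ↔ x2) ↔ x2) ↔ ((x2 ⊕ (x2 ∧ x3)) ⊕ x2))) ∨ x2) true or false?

x3 ↔ x2 = F ↔ T = F
¬(x3 ↔ x2) = ¬F = T
¬¬(x3 ↔ x2) = ¬T = F
x3 → x2 = F → T = T
¬(x3 → x2) = ¬T = F
¬(x3 → x2) ↔ x2 = F ↔ T = F
x2 ∨ x3 = T ∨ F = T
x3 → x2 = F → T = T
(x2 ∨ x3) → (x3 → x2) = T → T = T
((x2 ∨ x3) → (x3 → x2)) ⊕ x2 = T ⊕ T = F
(¬(x3 → x2) ↔ x2) ↔ (((x2 ∨ x3) → (x3 → x2)) ⊕ x2) = F ↔ F = T
x3 ↔ x2 = F ↔ T = F
(x3 ↔ x2) ↔ x2 = F ↔ T = F
¬((x3 ↔ x2) ↔ x2) = ¬F = T
x2 ∧ x3 = T ∧ F = F
x2 ⊕ (x2 ∧ x3) = T ⊕ F = T
(x2 ⊕ (x2 ∧ x3)) ⊕ x2 = T ⊕ T = F
¬((x3 ↔ x2) ↔ x2) ↔ ((x2 ⊕ (x2 ∧ x3)) ⊕ x2) = T ↔ F = F
((¬(x3 → x2) ↔ x2) ↔ (((x2 ∨ x3) → (x3 → x2)) ⊕ x2)) → (¬((x3 ↔ x2) ↔ x2) ↔ ((x2 ⊕ (x2 ∧ x3)) ⊕ x2)) = T → F = F
(((¬(x3 → x2) ↔ x2) ↔ (((x2 ∨ x3) → (x3 → x2)) ⊕ x2)) → (¬((x3 ↔ x2) ↔ x2) ↔ ((x2 ⊕ (x2 ∧ x3)) ⊕ x2))) ∨ x2 = F ∨ T = T
¬¬(x3 ↔ x2) ⊕ ((((¬(x3 → x2) ↔ x2) ↔ (((x2 ∨ x3) → (x3 → x2)) ⊕ x2)) → (¬((x3 ↔ x2) ↔ x2) ↔ ((x2 ⊕ (x2 ∧ x3)) ⊕ x2))) ∨ x2) = F ⊕ T = T

T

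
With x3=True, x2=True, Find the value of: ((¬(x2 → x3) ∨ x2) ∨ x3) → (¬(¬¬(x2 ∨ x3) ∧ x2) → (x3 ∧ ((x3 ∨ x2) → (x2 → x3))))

True

Substituting x3=True, x2=True:
x2 → x3 = True → True = True
¬(x2 → x3) = ¬True = False
¬(x2 → x3) ∨ x2 = False ∨ True = True
(¬(x2 → x3) ∨ x2) ∨ x3 = True ∨ True = True
x2 ∨ x3 = True ∨ True = True
¬(x2 ∨ x3) = ¬True = False
¬¬(x2 ∨ x3) = ¬False = True
¬¬(x2 ∨ x3) ∧ x2 = True ∧ True = True
¬(¬¬(x2 ∨ x3) ∧ x2) = ¬True = False
x3 ∨ x2 = True ∨ True = True
x2 → x3 = True → True = True
(x3 ∨ x2) → (x2 → x3) = True → True = True
x3 ∧ ((x3 ∨ x2) → (x2 → x3)) = True ∧ True = True
¬(¬¬(x2 ∨ x3) ∧ x2) → (x3 ∧ ((x3 ∨ x2) → (x2 → x3))) = False → True = True
((¬(x2 → x3) ∨ x2) ∨ x3) → (¬(¬¬(x2 ∨ x3) ∧ x2) → (x3 ∧ ((x3 ∨ x2) → (x2 → x3)))) = True → True = True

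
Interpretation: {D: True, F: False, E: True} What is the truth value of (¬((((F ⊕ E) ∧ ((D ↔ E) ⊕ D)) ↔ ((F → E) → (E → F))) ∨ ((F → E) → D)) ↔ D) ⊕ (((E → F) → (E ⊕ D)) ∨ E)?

True

F ⊕ E = False ⊕ True = True
D ↔ E = True ↔ True = True
(D ↔ E) ⊕ D = True ⊕ True = False
(F ⊕ E) ∧ ((D ↔ E) ⊕ D) = True ∧ False = False
F → E = False → True = True
E → F = True → False = False
(F → E) → (E → F) = True → False = False
((F ⊕ E) ∧ ((D ↔ E) ⊕ D)) ↔ ((F → E) → (E → F)) = False ↔ False = True
F → E = False → True = True
(F → E) → D = True → True = True
(((F ⊕ E) ∧ ((D ↔ E) ⊕ D)) ↔ ((F → E) → (E → F))) ∨ ((F → E) → D) = True ∨ True = True
¬((((F ⊕ E) ∧ ((D ↔ E) ⊕ D)) ↔ ((F → E) → (E → F))) ∨ ((F → E) → D)) = ¬True = False
¬((((F ⊕ E) ∧ ((D ↔ E) ⊕ D)) ↔ ((F → E) → (E → F))) ∨ ((F → E) → D)) ↔ D = False ↔ True = False
E → F = True → False = False
E ⊕ D = True ⊕ True = False
(E → F) → (E ⊕ D) = False → False = True
((E → F) → (E ⊕ D)) ∨ E = True ∨ True = True
(¬((((F ⊕ E) ∧ ((D ↔ E) ⊕ D)) ↔ ((F → E) → (E → F))) ∨ ((F → E) → D)) ↔ D) ⊕ (((E → F) → (E ⊕ D)) ∨ E) = False ⊕ True = True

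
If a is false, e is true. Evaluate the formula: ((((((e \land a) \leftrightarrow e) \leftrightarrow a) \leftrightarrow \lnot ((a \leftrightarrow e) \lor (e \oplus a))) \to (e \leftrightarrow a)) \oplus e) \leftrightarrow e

Substituting a=\text{False}, e=\text{True}:
e \land a = \text{True} \land \text{False} = \text{False}
(e \land a) \leftrightarrow e = \text{False} \leftrightarrow \text{True} = \text{False}
((e \land a) \leftrightarrow e) \leftrightarrow a = \text{False} \leftrightarrow \text{False} = \text{True}
a \leftrightarrow e = \text{False} \leftrightarrow \text{True} = \text{False}
e \oplus a = \text{True} \oplus \text{False} = \text{True}
(a \leftrightarrow e) \lor (e \oplus a) = \text{False} \lor \text{True} = \text{True}
\lnot ((a \leftrightarrow e) \lor (e \oplus a)) = \lnot \text{True} = \text{False}
(((e \land a) \leftrightarrow e) \leftrightarrow a) \leftrightarrow \lnot ((a \leftrightarrow e) \lor (e \oplus a)) = \text{True} \leftrightarrow \text{False} = \text{False}
e \leftrightarrow a = \text{True} \leftrightarrow \text{False} = \text{False}
((((e \land a) \leftrightarrow e) \leftrightarrow a) \leftrightarrow \lnot ((a \leftrightarrow e) \lor (e \oplus a))) \to (e \leftrightarrow a) = \text{False} \to \text{False} = \text{True}
(((((e \land a) \leftrightarrow e) \leftrightarrow a) \leftrightarrow \lnot ((a \leftrightarrow e) \lor (e \oplus a))) \to (e \leftrightarrow a)) \oplus e = \text{True} \oplus \text{True} = \text{False}
((((((e \land a) \leftrightarrow e) \leftrightarrow a) \leftrightarrow \lnot ((a \leftrightarrow e) \lor (e \oplus a))) \to (e \leftrightarrow a)) \oplus e) \leftrightarrow e = \text{False} \leftrightarrow \text{True} = \text{False}

\text{False}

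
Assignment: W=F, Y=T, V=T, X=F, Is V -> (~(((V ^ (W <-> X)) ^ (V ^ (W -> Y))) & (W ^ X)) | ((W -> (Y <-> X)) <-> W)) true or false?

T

W <-> X = F <-> F = T
V ^ (W <-> X) = T ^ T = F
W -> Y = F -> T = T
V ^ (W -> Y) = T ^ T = F
(V ^ (W <-> X)) ^ (V ^ (W -> Y)) = F ^ F = F
W ^ X = F ^ F = F
((V ^ (W <-> X)) ^ (V ^ (W -> Y))) & (W ^ X) = F & F = F
~(((V ^ (W <-> X)) ^ (V ^ (W -> Y))) & (W ^ X)) = ~F = T
Y <-> X = T <-> F = F
W -> (Y <-> X) = F -> F = T
(W -> (Y <-> X)) <-> W = T <-> F = F
~(((V ^ (W <-> X)) ^ (V ^ (W -> Y))) & (W ^ X)) | ((W -> (Y <-> X)) <-> W) = T | F = T
V -> (~(((V ^ (W <-> X)) ^ (V ^ (W -> Y))) & (W ^ X)) | ((W -> (Y <-> X)) <-> W)) = T -> T = T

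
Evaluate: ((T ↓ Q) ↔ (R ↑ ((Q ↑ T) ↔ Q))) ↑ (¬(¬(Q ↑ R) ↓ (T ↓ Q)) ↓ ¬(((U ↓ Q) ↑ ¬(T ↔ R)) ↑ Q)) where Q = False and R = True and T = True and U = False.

True

T ↓ Q = True ↓ False = False
Q ↑ T = False ↑ True = True
(Q ↑ T) ↔ Q = True ↔ False = False
R ↑ ((Q ↑ T) ↔ Q) = True ↑ False = True
(T ↓ Q) ↔ (R ↑ ((Q ↑ T) ↔ Q)) = False ↔ True = False
Q ↑ R = False ↑ True = True
¬(Q ↑ R) = ¬True = False
T ↓ Q = True ↓ False = False
¬(Q ↑ R) ↓ (T ↓ Q) = False ↓ False = True
¬(¬(Q ↑ R) ↓ (T ↓ Q)) = ¬True = False
U ↓ Q = False ↓ False = True
T ↔ R = True ↔ True = True
¬(T ↔ R) = ¬True = False
(U ↓ Q) ↑ ¬(T ↔ R) = True ↑ False = True
((U ↓ Q) ↑ ¬(T ↔ R)) ↑ Q = True ↑ False = True
¬(((U ↓ Q) ↑ ¬(T ↔ R)) ↑ Q) = ¬True = False
¬(¬(Q ↑ R) ↓ (T ↓ Q)) ↓ ¬(((U ↓ Q) ↑ ¬(T ↔ R)) ↑ Q) = False ↓ False = True
((T ↓ Q) ↔ (R ↑ ((Q ↑ T) ↔ Q))) ↑ (¬(¬(Q ↑ R) ↓ (T ↓ Q)) ↓ ¬(((U ↓ Q) ↑ ¬(T ↔ R)) ↑ Q)) = False ↑ True = True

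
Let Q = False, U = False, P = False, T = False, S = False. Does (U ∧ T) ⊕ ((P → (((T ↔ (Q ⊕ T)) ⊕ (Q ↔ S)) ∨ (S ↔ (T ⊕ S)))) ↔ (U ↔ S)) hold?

True

U ∧ T = False ∧ False = False
Q ⊕ T = False ⊕ False = False
T ↔ (Q ⊕ T) = False ↔ False = True
Q ↔ S = False ↔ False = True
(T ↔ (Q ⊕ T)) ⊕ (Q ↔ S) = True ⊕ True = False
T ⊕ S = False ⊕ False = False
S ↔ (T ⊕ S) = False ↔ False = True
((T ↔ (Q ⊕ T)) ⊕ (Q ↔ S)) ∨ (S ↔ (T ⊕ S)) = False ∨ True = True
P → (((T ↔ (Q ⊕ T)) ⊕ (Q ↔ S)) ∨ (S ↔ (T ⊕ S))) = False → True = True
U ↔ S = False ↔ False = True
(P → (((T ↔ (Q ⊕ T)) ⊕ (Q ↔ S)) ∨ (S ↔ (T ⊕ S)))) ↔ (U ↔ S) = True ↔ True = True
(U ∧ T) ⊕ ((P → (((T ↔ (Q ⊕ T)) ⊕ (Q ↔ S)) ∨ (S ↔ (T ⊕ S)))) ↔ (U ↔ S)) = False ⊕ True = True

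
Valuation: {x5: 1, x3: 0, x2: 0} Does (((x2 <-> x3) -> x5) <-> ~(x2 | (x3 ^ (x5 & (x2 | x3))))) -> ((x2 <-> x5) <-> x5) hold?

0

Substituting x5=1, x3=0, x2=0:
x2 <-> x3 = 0 <-> 0 = 1
(x2 <-> x3) -> x5 = 1 -> 1 = 1
x2 | x3 = 0 | 0 = 0
x5 & (x2 | x3) = 1 & 0 = 0
x3 ^ (x5 & (x2 | x3)) = 0 ^ 0 = 0
x2 | (x3 ^ (x5 & (x2 | x3))) = 0 | 0 = 0
~(x2 | (x3 ^ (x5 & (x2 | x3)))) = ~0 = 1
((x2 <-> x3) -> x5) <-> ~(x2 | (x3 ^ (x5 & (x2 | x3)))) = 1 <-> 1 = 1
x2 <-> x5 = 0 <-> 1 = 0
(x2 <-> x5) <-> x5 = 0 <-> 1 = 0
(((x2 <-> x3) -> x5) <-> ~(x2 | (x3 ^ (x5 & (x2 | x3))))) -> ((x2 <-> x5) <-> x5) = 1 -> 0 = 0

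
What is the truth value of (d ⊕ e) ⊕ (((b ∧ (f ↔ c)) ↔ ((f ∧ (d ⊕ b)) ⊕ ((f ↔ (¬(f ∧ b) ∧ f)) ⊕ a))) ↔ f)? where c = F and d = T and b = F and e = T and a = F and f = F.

T

Substituting c=F, d=T, b=F, e=T, a=F, f=F:
d ⊕ e = T ⊕ T = F
f ↔ c = F ↔ F = T
b ∧ (f ↔ c) = F ∧ T = F
d ⊕ b = T ⊕ F = T
f ∧ (d ⊕ b) = F ∧ T = F
f ∧ b = F ∧ F = F
¬(f ∧ b) = ¬F = T
¬(f ∧ b) ∧ f = T ∧ F = F
f ↔ (¬(f ∧ b) ∧ f) = F ↔ F = T
(f ↔ (¬(f ∧ b) ∧ f)) ⊕ a = T ⊕ F = T
(f ∧ (d ⊕ b)) ⊕ ((f ↔ (¬(f ∧ b) ∧ f)) ⊕ a) = F ⊕ T = T
(b ∧ (f ↔ c)) ↔ ((f ∧ (d ⊕ b)) ⊕ ((f ↔ (¬(f ∧ b) ∧ f)) ⊕ a)) = F ↔ T = F
((b ∧ (f ↔ c)) ↔ ((f ∧ (d ⊕ b)) ⊕ ((f ↔ (¬(f ∧ b) ∧ f)) ⊕ a))) ↔ f = F ↔ F = T
(d ⊕ e) ⊕ (((b ∧ (f ↔ c)) ↔ ((f ∧ (d ⊕ b)) ⊕ ((f ↔ (¬(f ∧ b) ∧ f)) ⊕ a))) ↔ f) = F ⊕ T = T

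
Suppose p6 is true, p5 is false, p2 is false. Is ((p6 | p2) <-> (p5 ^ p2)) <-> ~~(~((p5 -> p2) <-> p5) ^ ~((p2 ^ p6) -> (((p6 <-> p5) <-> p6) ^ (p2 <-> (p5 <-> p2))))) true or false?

p6 | p2 = 1 | 0 = 1
p5 ^ p2 = 0 ^ 0 = 0
(p6 | p2) <-> (p5 ^ p2) = 1 <-> 0 = 0
p5 -> p2 = 0 -> 0 = 1
(p5 -> p2) <-> p5 = 1 <-> 0 = 0
~((p5 -> p2) <-> p5) = ~0 = 1
p2 ^ p6 = 0 ^ 1 = 1
p6 <-> p5 = 1 <-> 0 = 0
(p6 <-> p5) <-> p6 = 0 <-> 1 = 0
p5 <-> p2 = 0 <-> 0 = 1
p2 <-> (p5 <-> p2) = 0 <-> 1 = 0
((p6 <-> p5) <-> p6) ^ (p2 <-> (p5 <-> p2)) = 0 ^ 0 = 0
(p2 ^ p6) -> (((p6 <-> p5) <-> p6) ^ (p2 <-> (p5 <-> p2))) = 1 -> 0 = 0
~((p2 ^ p6) -> (((p6 <-> p5) <-> p6) ^ (p2 <-> (p5 <-> p2)))) = ~0 = 1
~((p5 -> p2) <-> p5) ^ ~((p2 ^ p6) -> (((p6 <-> p5) <-> p6) ^ (p2 <-> (p5 <-> p2)))) = 1 ^ 1 = 0
~(~((p5 -> p2) <-> p5) ^ ~((p2 ^ p6) -> (((p6 <-> p5) <-> p6) ^ (p2 <-> (p5 <-> p2))))) = ~0 = 1
~~(~((p5 -> p2) <-> p5) ^ ~((p2 ^ p6) -> (((p6 <-> p5) <-> p6) ^ (p2 <-> (p5 <-> p2))))) = ~1 = 0
((p6 | p2) <-> (p5 ^ p2)) <-> ~~(~((p5 -> p2) <-> p5) ^ ~((p2 ^ p6) -> (((p6 <-> p5) <-> p6) ^ (p2 <-> (p5 <-> p2))))) = 0 <-> 0 = 1

1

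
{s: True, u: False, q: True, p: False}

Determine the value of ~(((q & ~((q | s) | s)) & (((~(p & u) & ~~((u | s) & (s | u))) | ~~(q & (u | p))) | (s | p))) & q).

True

q | s = True | True = True
(q | s) | s = True | True = True
~((q | s) | s) = ~True = False
q & ~((q | s) | s) = True & False = False
p & u = False & False = False
~(p & u) = ~False = True
u | s = False | True = True
s | u = True | False = True
(u | s) & (s | u) = True & True = True
~((u | s) & (s | u)) = ~True = False
~~((u | s) & (s | u)) = ~False = True
~(p & u) & ~~((u | s) & (s | u)) = True & True = True
u | p = False | False = False
q & (u | p) = True & False = False
~(q & (u | p)) = ~False = True
~~(q & (u | p)) = ~True = False
(~(p & u) & ~~((u | s) & (s | u))) | ~~(q & (u | p)) = True | False = True
s | p = True | False = True
((~(p & u) & ~~((u | s) & (s | u))) | ~~(q & (u | p))) | (s | p) = True | True = True
(q & ~((q | s) | s)) & (((~(p & u) & ~~((u | s) & (s | u))) | ~~(q & (u | p))) | (s | p)) = False & True = False
((q & ~((q | s) | s)) & (((~(p & u) & ~~((u | s) & (s | u))) | ~~(q & (u | p))) | (s | p))) & q = False & True = False
~(((q & ~((q | s) | s)) & (((~(p & u) & ~~((u | s) & (s | u))) | ~~(q & (u | p))) | (s | p))) & q) = ~False = True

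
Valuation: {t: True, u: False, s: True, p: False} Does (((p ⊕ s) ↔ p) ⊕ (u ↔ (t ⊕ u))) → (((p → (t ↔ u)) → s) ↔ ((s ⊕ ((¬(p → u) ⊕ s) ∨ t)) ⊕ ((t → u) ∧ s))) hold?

True

Substituting t=True, u=False, s=True, p=False:
p ⊕ s = False ⊕ True = True
(p ⊕ s) ↔ p = True ↔ False = False
t ⊕ u = True ⊕ False = True
u ↔ (t ⊕ u) = False ↔ True = False
((p ⊕ s) ↔ p) ⊕ (u ↔ (t ⊕ u)) = False ⊕ False = False
t ↔ u = True ↔ False = False
p → (t ↔ u) = False → False = True
(p → (t ↔ u)) → s = True → True = True
p → u = False → False = True
¬(p → u) = ¬True = False
¬(p → u) ⊕ s = False ⊕ True = True
(¬(p → u) ⊕ s) ∨ t = True ∨ True = True
s ⊕ ((¬(p → u) ⊕ s) ∨ t) = True ⊕ True = False
t → u = True → False = False
(t → u) ∧ s = False ∧ True = False
(s ⊕ ((¬(p → u) ⊕ s) ∨ t)) ⊕ ((t → u) ∧ s) = False ⊕ False = False
((p → (t ↔ u)) → s) ↔ ((s ⊕ ((¬(p → u) ⊕ s) ∨ t)) ⊕ ((t → u) ∧ s)) = True ↔ False = False
(((p ⊕ s) ↔ p) ⊕ (u ↔ (t ⊕ u))) → (((p → (t ↔ u)) → s) ↔ ((s ⊕ ((¬(p → u) ⊕ s) ∨ t)) ⊕ ((t → u) ∧ s))) = False → False = True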